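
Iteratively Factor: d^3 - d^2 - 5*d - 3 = (d + 1)*(d^2 - 2*d - 3) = (d + 1)^2*(d - 3)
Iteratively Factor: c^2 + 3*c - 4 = (c - 1)*(c + 4)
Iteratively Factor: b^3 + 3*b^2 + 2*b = (b)*(b^2 + 3*b + 2) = b*(b + 2)*(b + 1)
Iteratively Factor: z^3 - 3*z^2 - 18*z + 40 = (z + 4)*(z^2 - 7*z + 10) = (z - 5)*(z + 4)*(z - 2)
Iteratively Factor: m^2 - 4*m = (m - 4)*(m)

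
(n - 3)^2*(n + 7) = n^3 + n^2 - 33*n + 63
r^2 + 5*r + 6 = (r + 2)*(r + 3)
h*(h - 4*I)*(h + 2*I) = h^3 - 2*I*h^2 + 8*h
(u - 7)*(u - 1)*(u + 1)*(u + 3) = u^4 - 4*u^3 - 22*u^2 + 4*u + 21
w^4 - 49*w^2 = w^2*(w - 7)*(w + 7)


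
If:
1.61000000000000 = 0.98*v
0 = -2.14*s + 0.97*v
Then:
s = 0.74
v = 1.64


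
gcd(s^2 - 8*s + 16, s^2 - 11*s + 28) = s - 4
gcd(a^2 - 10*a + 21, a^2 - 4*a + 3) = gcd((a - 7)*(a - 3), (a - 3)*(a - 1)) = a - 3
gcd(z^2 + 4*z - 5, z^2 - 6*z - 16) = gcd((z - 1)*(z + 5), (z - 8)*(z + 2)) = 1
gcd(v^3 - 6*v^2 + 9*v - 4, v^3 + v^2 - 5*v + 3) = v^2 - 2*v + 1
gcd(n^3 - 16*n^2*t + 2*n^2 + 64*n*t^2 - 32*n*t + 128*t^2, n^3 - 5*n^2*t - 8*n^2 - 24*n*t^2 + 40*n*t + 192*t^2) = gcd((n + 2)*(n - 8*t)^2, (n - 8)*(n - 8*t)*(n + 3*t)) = -n + 8*t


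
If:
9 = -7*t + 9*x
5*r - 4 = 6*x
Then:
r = 6*x/5 + 4/5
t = 9*x/7 - 9/7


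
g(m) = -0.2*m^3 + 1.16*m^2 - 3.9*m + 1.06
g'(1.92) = -1.66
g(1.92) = -3.57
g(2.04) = -3.77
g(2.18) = -4.00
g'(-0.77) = -6.04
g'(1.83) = -1.66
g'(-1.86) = -10.29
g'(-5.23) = -32.45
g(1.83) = -3.42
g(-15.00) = 995.56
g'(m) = -0.6*m^2 + 2.32*m - 3.9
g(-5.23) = 81.80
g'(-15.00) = -173.70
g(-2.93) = 27.48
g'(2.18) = -1.69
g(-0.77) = 4.84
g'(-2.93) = -15.85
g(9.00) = -85.88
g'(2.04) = -1.66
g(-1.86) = 13.61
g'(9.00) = -31.62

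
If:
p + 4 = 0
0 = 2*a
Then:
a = 0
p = -4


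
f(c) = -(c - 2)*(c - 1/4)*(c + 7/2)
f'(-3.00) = -12.12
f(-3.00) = -8.12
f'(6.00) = -115.62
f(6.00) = -218.50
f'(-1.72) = 2.80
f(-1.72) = -13.04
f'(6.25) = -125.44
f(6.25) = -248.62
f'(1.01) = 1.79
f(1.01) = 3.39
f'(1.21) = -0.04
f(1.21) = 3.57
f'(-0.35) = 7.88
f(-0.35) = -4.44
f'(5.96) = -114.09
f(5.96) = -213.91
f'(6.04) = -117.17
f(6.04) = -223.16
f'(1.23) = -0.24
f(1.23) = 3.57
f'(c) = -(c - 2)*(c - 1/4) - (c - 2)*(c + 7/2) - (c - 1/4)*(c + 7/2) = -3*c^2 - 5*c/2 + 59/8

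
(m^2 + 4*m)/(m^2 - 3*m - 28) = m/(m - 7)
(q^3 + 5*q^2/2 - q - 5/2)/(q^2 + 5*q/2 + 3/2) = (2*q^2 + 3*q - 5)/(2*q + 3)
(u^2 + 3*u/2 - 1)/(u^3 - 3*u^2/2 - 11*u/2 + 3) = 1/(u - 3)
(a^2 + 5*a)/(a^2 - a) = (a + 5)/(a - 1)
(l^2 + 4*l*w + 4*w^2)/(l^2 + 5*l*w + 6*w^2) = (l + 2*w)/(l + 3*w)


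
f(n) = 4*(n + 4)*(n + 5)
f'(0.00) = 36.00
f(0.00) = 80.00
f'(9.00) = 108.00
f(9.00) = 728.00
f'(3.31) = 62.48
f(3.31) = 242.98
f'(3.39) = 63.12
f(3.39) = 248.01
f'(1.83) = 50.64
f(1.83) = 159.28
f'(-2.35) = 17.20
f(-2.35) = 17.49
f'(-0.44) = 32.48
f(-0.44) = 64.93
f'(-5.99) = -11.92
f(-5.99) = 7.88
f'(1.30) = 46.40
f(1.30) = 133.56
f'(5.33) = 78.64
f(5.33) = 385.52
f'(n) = 8*n + 36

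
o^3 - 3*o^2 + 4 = (o - 2)^2*(o + 1)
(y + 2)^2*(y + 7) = y^3 + 11*y^2 + 32*y + 28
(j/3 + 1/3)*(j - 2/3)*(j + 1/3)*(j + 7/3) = j^4/3 + j^3 + j^2/3 - 41*j/81 - 14/81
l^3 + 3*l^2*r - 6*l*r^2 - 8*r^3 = (l - 2*r)*(l + r)*(l + 4*r)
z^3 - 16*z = z*(z - 4)*(z + 4)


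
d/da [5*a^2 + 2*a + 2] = 10*a + 2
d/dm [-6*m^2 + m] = 1 - 12*m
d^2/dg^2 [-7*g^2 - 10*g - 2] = -14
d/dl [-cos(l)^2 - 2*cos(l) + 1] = 2*(cos(l) + 1)*sin(l)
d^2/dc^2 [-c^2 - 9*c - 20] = -2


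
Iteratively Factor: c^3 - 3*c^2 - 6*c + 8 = (c + 2)*(c^2 - 5*c + 4) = (c - 4)*(c + 2)*(c - 1)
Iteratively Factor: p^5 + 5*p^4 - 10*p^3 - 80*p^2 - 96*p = (p - 4)*(p^4 + 9*p^3 + 26*p^2 + 24*p) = (p - 4)*(p + 2)*(p^3 + 7*p^2 + 12*p) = (p - 4)*(p + 2)*(p + 3)*(p^2 + 4*p) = p*(p - 4)*(p + 2)*(p + 3)*(p + 4)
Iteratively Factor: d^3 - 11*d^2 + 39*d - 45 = (d - 3)*(d^2 - 8*d + 15) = (d - 3)^2*(d - 5)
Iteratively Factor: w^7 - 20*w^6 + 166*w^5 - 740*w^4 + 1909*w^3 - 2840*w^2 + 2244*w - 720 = (w - 5)*(w^6 - 15*w^5 + 91*w^4 - 285*w^3 + 484*w^2 - 420*w + 144) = (w - 5)*(w - 1)*(w^5 - 14*w^4 + 77*w^3 - 208*w^2 + 276*w - 144) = (w - 5)*(w - 3)*(w - 1)*(w^4 - 11*w^3 + 44*w^2 - 76*w + 48) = (w - 5)*(w - 4)*(w - 3)*(w - 1)*(w^3 - 7*w^2 + 16*w - 12) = (w - 5)*(w - 4)*(w - 3)^2*(w - 1)*(w^2 - 4*w + 4) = (w - 5)*(w - 4)*(w - 3)^2*(w - 2)*(w - 1)*(w - 2)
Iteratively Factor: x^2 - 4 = (x + 2)*(x - 2)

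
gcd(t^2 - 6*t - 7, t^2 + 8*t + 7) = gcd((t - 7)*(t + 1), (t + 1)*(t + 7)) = t + 1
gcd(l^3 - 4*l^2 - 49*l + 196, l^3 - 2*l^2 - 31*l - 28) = l - 7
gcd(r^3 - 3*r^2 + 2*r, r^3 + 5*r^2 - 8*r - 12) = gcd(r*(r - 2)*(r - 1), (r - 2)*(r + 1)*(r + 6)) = r - 2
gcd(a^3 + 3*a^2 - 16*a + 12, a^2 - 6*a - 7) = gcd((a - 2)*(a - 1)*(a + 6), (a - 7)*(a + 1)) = 1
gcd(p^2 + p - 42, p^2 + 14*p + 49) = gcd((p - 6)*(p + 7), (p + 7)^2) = p + 7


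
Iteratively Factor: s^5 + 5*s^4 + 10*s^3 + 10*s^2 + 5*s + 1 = (s + 1)*(s^4 + 4*s^3 + 6*s^2 + 4*s + 1) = (s + 1)^2*(s^3 + 3*s^2 + 3*s + 1) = (s + 1)^3*(s^2 + 2*s + 1) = (s + 1)^4*(s + 1)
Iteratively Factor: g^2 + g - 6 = (g - 2)*(g + 3)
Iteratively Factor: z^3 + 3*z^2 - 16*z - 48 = (z + 4)*(z^2 - z - 12) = (z + 3)*(z + 4)*(z - 4)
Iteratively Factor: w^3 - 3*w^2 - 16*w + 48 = (w - 3)*(w^2 - 16) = (w - 3)*(w + 4)*(w - 4)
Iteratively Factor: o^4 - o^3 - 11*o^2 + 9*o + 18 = (o + 1)*(o^3 - 2*o^2 - 9*o + 18) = (o - 2)*(o + 1)*(o^2 - 9) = (o - 2)*(o + 1)*(o + 3)*(o - 3)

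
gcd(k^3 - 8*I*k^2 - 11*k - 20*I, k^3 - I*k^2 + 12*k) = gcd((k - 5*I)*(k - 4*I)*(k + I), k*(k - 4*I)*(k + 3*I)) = k - 4*I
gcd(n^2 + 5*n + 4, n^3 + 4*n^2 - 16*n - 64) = n + 4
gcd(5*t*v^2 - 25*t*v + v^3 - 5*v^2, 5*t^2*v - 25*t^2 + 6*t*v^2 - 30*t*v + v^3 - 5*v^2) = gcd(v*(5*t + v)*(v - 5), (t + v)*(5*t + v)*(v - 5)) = 5*t*v - 25*t + v^2 - 5*v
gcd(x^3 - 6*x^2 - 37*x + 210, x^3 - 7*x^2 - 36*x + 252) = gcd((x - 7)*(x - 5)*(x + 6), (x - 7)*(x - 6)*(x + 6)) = x^2 - x - 42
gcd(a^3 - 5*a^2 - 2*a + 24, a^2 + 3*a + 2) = a + 2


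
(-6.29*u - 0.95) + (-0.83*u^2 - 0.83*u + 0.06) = -0.83*u^2 - 7.12*u - 0.89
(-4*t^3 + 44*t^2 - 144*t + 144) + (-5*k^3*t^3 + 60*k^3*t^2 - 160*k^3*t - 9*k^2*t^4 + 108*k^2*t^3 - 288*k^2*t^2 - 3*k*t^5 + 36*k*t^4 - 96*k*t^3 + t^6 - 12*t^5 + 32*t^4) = -5*k^3*t^3 + 60*k^3*t^2 - 160*k^3*t - 9*k^2*t^4 + 108*k^2*t^3 - 288*k^2*t^2 - 3*k*t^5 + 36*k*t^4 - 96*k*t^3 + t^6 - 12*t^5 + 32*t^4 - 4*t^3 + 44*t^2 - 144*t + 144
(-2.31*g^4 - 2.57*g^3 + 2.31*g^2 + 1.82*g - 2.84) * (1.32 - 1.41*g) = 3.2571*g^5 + 0.574499999999999*g^4 - 6.6495*g^3 + 0.483000000000001*g^2 + 6.4068*g - 3.7488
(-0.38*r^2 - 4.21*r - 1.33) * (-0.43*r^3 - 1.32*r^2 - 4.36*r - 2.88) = 0.1634*r^5 + 2.3119*r^4 + 7.7859*r^3 + 21.2056*r^2 + 17.9236*r + 3.8304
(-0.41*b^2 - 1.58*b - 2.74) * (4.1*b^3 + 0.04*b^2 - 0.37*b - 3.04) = -1.681*b^5 - 6.4944*b^4 - 11.1455*b^3 + 1.7214*b^2 + 5.817*b + 8.3296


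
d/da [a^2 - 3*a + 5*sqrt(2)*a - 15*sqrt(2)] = 2*a - 3 + 5*sqrt(2)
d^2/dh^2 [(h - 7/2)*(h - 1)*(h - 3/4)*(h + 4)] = 12*h^2 - 15*h/2 - 113/4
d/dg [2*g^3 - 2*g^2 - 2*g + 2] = 6*g^2 - 4*g - 2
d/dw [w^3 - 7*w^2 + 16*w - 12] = 3*w^2 - 14*w + 16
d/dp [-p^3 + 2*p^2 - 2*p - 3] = -3*p^2 + 4*p - 2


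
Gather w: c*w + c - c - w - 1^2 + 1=w*(c - 1)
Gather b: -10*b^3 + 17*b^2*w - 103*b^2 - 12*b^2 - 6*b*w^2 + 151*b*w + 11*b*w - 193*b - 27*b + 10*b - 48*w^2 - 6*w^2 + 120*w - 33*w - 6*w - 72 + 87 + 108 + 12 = -10*b^3 + b^2*(17*w - 115) + b*(-6*w^2 + 162*w - 210) - 54*w^2 + 81*w + 135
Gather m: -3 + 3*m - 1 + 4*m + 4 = 7*m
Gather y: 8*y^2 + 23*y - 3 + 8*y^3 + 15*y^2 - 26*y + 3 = 8*y^3 + 23*y^2 - 3*y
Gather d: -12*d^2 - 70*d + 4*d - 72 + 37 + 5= -12*d^2 - 66*d - 30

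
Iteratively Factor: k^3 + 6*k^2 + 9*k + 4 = (k + 4)*(k^2 + 2*k + 1) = (k + 1)*(k + 4)*(k + 1)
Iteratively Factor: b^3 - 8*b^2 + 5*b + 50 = (b - 5)*(b^2 - 3*b - 10) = (b - 5)^2*(b + 2)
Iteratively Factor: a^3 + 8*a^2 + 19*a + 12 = (a + 4)*(a^2 + 4*a + 3) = (a + 1)*(a + 4)*(a + 3)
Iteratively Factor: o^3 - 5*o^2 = (o - 5)*(o^2) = o*(o - 5)*(o)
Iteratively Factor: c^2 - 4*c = (c - 4)*(c)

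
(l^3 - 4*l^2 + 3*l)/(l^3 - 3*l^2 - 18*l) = (-l^2 + 4*l - 3)/(-l^2 + 3*l + 18)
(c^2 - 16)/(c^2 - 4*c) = (c + 4)/c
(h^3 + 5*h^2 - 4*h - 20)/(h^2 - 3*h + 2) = (h^2 + 7*h + 10)/(h - 1)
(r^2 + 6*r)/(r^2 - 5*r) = (r + 6)/(r - 5)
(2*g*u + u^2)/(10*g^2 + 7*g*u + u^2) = u/(5*g + u)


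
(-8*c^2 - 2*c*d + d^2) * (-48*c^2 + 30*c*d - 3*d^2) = 384*c^4 - 144*c^3*d - 84*c^2*d^2 + 36*c*d^3 - 3*d^4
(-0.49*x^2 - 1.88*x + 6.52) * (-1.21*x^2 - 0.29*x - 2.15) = 0.5929*x^4 + 2.4169*x^3 - 6.2905*x^2 + 2.1512*x - 14.018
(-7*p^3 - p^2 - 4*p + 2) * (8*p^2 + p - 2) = -56*p^5 - 15*p^4 - 19*p^3 + 14*p^2 + 10*p - 4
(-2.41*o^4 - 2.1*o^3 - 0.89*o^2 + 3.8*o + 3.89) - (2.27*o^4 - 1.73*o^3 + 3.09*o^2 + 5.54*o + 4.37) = -4.68*o^4 - 0.37*o^3 - 3.98*o^2 - 1.74*o - 0.48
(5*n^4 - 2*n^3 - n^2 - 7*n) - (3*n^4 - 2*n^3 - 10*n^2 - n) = 2*n^4 + 9*n^2 - 6*n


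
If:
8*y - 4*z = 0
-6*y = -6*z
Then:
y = 0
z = 0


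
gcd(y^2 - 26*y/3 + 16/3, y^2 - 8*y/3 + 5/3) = 1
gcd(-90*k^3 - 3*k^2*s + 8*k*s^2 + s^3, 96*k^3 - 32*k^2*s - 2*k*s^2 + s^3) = 6*k + s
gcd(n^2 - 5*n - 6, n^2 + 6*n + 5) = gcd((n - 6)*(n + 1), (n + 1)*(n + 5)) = n + 1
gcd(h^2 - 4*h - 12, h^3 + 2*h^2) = h + 2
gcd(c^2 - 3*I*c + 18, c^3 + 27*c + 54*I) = c^2 - 3*I*c + 18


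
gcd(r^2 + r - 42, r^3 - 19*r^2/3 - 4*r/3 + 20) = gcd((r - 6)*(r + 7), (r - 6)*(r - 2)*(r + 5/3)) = r - 6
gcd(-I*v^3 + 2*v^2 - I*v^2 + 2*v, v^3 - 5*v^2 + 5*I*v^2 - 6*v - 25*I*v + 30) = v + 2*I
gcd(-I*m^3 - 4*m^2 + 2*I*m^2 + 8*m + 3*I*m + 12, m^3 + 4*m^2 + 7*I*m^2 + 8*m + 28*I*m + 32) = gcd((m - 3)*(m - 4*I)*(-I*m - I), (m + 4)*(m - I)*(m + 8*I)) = 1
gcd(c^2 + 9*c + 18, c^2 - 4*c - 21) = c + 3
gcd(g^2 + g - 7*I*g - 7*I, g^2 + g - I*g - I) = g + 1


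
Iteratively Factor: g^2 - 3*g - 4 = (g + 1)*(g - 4)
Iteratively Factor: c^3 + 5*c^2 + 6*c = (c)*(c^2 + 5*c + 6) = c*(c + 3)*(c + 2)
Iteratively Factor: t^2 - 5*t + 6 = (t - 3)*(t - 2)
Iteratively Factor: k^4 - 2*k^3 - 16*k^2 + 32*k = (k)*(k^3 - 2*k^2 - 16*k + 32) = k*(k - 2)*(k^2 - 16) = k*(k - 2)*(k + 4)*(k - 4)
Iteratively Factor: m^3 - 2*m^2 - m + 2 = (m - 1)*(m^2 - m - 2) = (m - 2)*(m - 1)*(m + 1)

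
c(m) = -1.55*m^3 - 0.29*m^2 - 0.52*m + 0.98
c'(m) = -4.65*m^2 - 0.58*m - 0.52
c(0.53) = 0.39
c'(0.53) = -2.13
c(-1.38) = 5.22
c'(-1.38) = -8.58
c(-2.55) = 26.12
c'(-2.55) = -29.28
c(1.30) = -3.59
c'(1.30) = -9.13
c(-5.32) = 228.92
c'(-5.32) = -129.04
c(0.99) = -1.32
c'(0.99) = -5.65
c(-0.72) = 1.78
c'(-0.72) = -2.51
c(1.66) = -7.77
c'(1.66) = -14.30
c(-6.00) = 328.46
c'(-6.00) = -164.44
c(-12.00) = 2643.86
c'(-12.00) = -663.16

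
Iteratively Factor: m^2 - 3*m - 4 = (m - 4)*(m + 1)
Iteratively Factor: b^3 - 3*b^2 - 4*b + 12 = (b - 3)*(b^2 - 4) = (b - 3)*(b - 2)*(b + 2)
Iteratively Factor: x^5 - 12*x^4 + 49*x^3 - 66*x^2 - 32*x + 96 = (x - 2)*(x^4 - 10*x^3 + 29*x^2 - 8*x - 48) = (x - 4)*(x - 2)*(x^3 - 6*x^2 + 5*x + 12) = (x - 4)^2*(x - 2)*(x^2 - 2*x - 3) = (x - 4)^2*(x - 3)*(x - 2)*(x + 1)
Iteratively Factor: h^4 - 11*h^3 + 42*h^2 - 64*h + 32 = (h - 2)*(h^3 - 9*h^2 + 24*h - 16) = (h - 4)*(h - 2)*(h^2 - 5*h + 4) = (h - 4)^2*(h - 2)*(h - 1)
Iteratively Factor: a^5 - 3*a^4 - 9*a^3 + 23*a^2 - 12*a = (a - 1)*(a^4 - 2*a^3 - 11*a^2 + 12*a) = (a - 4)*(a - 1)*(a^3 + 2*a^2 - 3*a) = (a - 4)*(a - 1)^2*(a^2 + 3*a) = a*(a - 4)*(a - 1)^2*(a + 3)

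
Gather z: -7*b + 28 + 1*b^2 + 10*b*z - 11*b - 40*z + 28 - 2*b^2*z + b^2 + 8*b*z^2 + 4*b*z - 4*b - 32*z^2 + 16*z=2*b^2 - 22*b + z^2*(8*b - 32) + z*(-2*b^2 + 14*b - 24) + 56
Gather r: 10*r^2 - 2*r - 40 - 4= 10*r^2 - 2*r - 44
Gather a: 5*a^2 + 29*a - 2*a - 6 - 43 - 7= 5*a^2 + 27*a - 56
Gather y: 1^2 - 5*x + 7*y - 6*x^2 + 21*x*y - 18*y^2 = -6*x^2 - 5*x - 18*y^2 + y*(21*x + 7) + 1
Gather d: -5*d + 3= 3 - 5*d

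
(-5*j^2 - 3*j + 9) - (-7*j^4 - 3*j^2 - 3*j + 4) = 7*j^4 - 2*j^2 + 5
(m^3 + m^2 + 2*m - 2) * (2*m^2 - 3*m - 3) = 2*m^5 - m^4 - 2*m^3 - 13*m^2 + 6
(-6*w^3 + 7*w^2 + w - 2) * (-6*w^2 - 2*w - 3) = 36*w^5 - 30*w^4 - 2*w^3 - 11*w^2 + w + 6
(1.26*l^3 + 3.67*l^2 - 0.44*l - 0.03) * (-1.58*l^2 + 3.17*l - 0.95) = -1.9908*l^5 - 1.8044*l^4 + 11.1321*l^3 - 4.8339*l^2 + 0.3229*l + 0.0285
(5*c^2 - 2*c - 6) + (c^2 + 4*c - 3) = 6*c^2 + 2*c - 9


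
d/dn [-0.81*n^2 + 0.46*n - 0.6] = 0.46 - 1.62*n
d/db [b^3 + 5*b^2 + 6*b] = 3*b^2 + 10*b + 6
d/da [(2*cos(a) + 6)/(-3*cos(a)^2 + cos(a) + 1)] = 2*(3*sin(a)^2 - 18*cos(a) - 1)*sin(a)/(-3*cos(a)^2 + cos(a) + 1)^2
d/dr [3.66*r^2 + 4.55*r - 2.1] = 7.32*r + 4.55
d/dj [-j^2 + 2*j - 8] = 2 - 2*j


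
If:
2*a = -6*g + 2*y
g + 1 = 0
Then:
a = y + 3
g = -1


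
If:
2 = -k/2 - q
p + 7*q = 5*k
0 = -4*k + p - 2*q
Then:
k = -36/11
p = -152/11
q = -4/11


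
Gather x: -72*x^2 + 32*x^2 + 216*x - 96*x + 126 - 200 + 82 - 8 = -40*x^2 + 120*x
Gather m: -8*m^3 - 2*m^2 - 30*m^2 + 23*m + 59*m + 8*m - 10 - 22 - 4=-8*m^3 - 32*m^2 + 90*m - 36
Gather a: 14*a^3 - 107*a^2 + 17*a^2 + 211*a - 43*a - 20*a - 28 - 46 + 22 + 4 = 14*a^3 - 90*a^2 + 148*a - 48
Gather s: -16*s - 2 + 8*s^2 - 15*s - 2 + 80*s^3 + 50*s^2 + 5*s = 80*s^3 + 58*s^2 - 26*s - 4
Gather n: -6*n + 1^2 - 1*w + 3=-6*n - w + 4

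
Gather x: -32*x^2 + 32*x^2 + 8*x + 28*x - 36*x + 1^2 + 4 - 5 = 0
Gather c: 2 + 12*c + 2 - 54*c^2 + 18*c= -54*c^2 + 30*c + 4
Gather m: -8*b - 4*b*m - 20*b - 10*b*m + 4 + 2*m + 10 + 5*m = -28*b + m*(7 - 14*b) + 14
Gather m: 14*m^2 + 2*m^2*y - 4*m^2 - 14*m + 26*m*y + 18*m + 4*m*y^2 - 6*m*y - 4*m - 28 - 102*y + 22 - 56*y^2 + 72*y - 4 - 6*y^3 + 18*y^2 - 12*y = m^2*(2*y + 10) + m*(4*y^2 + 20*y) - 6*y^3 - 38*y^2 - 42*y - 10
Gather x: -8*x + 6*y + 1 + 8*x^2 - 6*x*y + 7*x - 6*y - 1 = 8*x^2 + x*(-6*y - 1)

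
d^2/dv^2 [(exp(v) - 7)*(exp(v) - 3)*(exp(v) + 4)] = (9*exp(2*v) - 24*exp(v) - 19)*exp(v)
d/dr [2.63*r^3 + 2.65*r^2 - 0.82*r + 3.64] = 7.89*r^2 + 5.3*r - 0.82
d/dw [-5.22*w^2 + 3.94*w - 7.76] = 3.94 - 10.44*w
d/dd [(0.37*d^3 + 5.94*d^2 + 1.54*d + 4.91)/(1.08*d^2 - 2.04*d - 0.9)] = (0.3996*d^4 - 1.5096*d^3 - 14.7798*d^2 - 21.2976*d + 8.6304)/(1.1664*d^4 - 4.4064*d^3 + 2.2176*d^2 + 3.672*d + 0.81)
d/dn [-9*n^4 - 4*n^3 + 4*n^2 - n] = -36*n^3 - 12*n^2 + 8*n - 1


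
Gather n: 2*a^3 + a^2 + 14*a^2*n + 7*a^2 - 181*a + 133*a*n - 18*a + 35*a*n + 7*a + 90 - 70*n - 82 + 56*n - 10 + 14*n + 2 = 2*a^3 + 8*a^2 - 192*a + n*(14*a^2 + 168*a)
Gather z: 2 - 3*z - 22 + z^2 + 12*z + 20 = z^2 + 9*z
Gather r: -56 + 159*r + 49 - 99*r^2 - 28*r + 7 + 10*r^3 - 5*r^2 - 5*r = 10*r^3 - 104*r^2 + 126*r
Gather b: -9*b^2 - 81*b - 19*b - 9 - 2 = -9*b^2 - 100*b - 11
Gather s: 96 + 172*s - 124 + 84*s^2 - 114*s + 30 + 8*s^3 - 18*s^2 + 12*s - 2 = 8*s^3 + 66*s^2 + 70*s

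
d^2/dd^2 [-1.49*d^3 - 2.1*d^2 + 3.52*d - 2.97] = -8.94*d - 4.2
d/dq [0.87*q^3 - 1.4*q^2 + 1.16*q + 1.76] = 2.61*q^2 - 2.8*q + 1.16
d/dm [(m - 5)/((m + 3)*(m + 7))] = (-m^2 + 10*m + 71)/(m^4 + 20*m^3 + 142*m^2 + 420*m + 441)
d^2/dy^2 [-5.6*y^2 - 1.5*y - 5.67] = -11.2000000000000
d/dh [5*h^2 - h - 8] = 10*h - 1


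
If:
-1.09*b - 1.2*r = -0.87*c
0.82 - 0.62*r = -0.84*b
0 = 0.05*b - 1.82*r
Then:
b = -1.00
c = -1.29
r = -0.03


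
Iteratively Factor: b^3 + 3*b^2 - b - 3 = (b - 1)*(b^2 + 4*b + 3) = (b - 1)*(b + 1)*(b + 3)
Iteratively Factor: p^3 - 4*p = (p - 2)*(p^2 + 2*p) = p*(p - 2)*(p + 2)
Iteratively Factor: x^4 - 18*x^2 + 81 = (x - 3)*(x^3 + 3*x^2 - 9*x - 27) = (x - 3)*(x + 3)*(x^2 - 9) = (x - 3)*(x + 3)^2*(x - 3)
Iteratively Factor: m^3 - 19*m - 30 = (m + 2)*(m^2 - 2*m - 15) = (m + 2)*(m + 3)*(m - 5)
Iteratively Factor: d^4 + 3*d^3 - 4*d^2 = (d - 1)*(d^3 + 4*d^2) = (d - 1)*(d + 4)*(d^2) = d*(d - 1)*(d + 4)*(d)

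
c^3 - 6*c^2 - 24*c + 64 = (c - 8)*(c - 2)*(c + 4)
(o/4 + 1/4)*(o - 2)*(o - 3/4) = o^3/4 - 7*o^2/16 - 5*o/16 + 3/8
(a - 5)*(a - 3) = a^2 - 8*a + 15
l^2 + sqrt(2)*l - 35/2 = (l - 5*sqrt(2)/2)*(l + 7*sqrt(2)/2)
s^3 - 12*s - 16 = (s - 4)*(s + 2)^2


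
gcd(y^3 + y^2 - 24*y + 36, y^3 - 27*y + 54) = y^2 + 3*y - 18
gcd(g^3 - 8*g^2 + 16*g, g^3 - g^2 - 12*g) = g^2 - 4*g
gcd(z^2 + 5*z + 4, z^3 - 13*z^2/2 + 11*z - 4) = 1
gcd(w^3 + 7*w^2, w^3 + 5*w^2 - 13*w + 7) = w + 7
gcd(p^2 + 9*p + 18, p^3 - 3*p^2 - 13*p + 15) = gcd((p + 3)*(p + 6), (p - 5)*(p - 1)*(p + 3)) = p + 3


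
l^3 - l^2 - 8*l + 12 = (l - 2)^2*(l + 3)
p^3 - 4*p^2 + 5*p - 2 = (p - 2)*(p - 1)^2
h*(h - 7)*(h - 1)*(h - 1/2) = h^4 - 17*h^3/2 + 11*h^2 - 7*h/2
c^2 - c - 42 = (c - 7)*(c + 6)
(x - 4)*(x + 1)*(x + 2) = x^3 - x^2 - 10*x - 8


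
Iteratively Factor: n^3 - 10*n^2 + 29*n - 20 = (n - 1)*(n^2 - 9*n + 20) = (n - 4)*(n - 1)*(n - 5)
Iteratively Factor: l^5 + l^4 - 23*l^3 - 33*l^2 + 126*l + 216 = (l + 3)*(l^4 - 2*l^3 - 17*l^2 + 18*l + 72) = (l + 3)^2*(l^3 - 5*l^2 - 2*l + 24) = (l - 4)*(l + 3)^2*(l^2 - l - 6) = (l - 4)*(l - 3)*(l + 3)^2*(l + 2)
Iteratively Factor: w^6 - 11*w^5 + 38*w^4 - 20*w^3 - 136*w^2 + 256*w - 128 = (w - 2)*(w^5 - 9*w^4 + 20*w^3 + 20*w^2 - 96*w + 64) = (w - 4)*(w - 2)*(w^4 - 5*w^3 + 20*w - 16) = (w - 4)*(w - 2)*(w - 1)*(w^3 - 4*w^2 - 4*w + 16) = (w - 4)*(w - 2)*(w - 1)*(w + 2)*(w^2 - 6*w + 8) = (w - 4)^2*(w - 2)*(w - 1)*(w + 2)*(w - 2)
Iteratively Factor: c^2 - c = (c - 1)*(c)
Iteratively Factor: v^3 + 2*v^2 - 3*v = (v + 3)*(v^2 - v) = v*(v + 3)*(v - 1)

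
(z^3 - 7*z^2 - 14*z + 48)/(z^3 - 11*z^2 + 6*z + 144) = (z - 2)/(z - 6)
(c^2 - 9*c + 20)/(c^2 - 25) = (c - 4)/(c + 5)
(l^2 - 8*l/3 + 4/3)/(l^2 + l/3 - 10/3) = (3*l^2 - 8*l + 4)/(3*l^2 + l - 10)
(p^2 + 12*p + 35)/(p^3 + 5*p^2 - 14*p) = (p + 5)/(p*(p - 2))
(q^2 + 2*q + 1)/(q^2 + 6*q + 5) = (q + 1)/(q + 5)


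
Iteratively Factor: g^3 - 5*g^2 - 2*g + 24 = (g - 4)*(g^2 - g - 6) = (g - 4)*(g + 2)*(g - 3)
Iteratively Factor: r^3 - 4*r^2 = (r - 4)*(r^2) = r*(r - 4)*(r)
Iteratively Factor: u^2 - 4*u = (u)*(u - 4)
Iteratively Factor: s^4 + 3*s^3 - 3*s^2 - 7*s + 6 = (s - 1)*(s^3 + 4*s^2 + s - 6) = (s - 1)^2*(s^2 + 5*s + 6) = (s - 1)^2*(s + 2)*(s + 3)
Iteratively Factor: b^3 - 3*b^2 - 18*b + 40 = (b - 5)*(b^2 + 2*b - 8) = (b - 5)*(b + 4)*(b - 2)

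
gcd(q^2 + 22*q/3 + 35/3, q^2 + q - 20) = q + 5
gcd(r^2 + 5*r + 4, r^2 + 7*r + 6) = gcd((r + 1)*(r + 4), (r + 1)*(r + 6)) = r + 1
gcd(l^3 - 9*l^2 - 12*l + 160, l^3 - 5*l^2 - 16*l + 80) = l^2 - l - 20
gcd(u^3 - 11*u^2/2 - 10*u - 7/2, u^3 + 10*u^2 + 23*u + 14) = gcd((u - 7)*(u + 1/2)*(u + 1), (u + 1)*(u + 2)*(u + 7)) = u + 1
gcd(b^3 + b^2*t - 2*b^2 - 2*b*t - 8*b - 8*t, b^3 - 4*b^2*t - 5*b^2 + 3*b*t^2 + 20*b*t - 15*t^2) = 1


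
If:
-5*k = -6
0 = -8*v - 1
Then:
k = 6/5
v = -1/8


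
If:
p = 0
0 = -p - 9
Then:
No Solution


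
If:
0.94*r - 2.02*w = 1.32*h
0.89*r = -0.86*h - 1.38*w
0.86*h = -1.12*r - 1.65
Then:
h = -1.85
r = -0.05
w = 1.19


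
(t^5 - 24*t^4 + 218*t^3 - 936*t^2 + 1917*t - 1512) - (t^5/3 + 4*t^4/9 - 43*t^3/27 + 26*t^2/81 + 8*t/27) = 2*t^5/3 - 220*t^4/9 + 5929*t^3/27 - 75842*t^2/81 + 51751*t/27 - 1512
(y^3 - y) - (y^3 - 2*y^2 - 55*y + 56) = 2*y^2 + 54*y - 56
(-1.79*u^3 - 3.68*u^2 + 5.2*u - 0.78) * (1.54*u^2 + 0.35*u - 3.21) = -2.7566*u^5 - 6.2937*u^4 + 12.4659*u^3 + 12.4316*u^2 - 16.965*u + 2.5038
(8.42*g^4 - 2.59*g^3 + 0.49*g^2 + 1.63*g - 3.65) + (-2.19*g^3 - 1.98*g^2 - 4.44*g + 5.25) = 8.42*g^4 - 4.78*g^3 - 1.49*g^2 - 2.81*g + 1.6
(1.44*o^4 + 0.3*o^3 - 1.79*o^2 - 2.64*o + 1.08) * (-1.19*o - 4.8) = -1.7136*o^5 - 7.269*o^4 + 0.6901*o^3 + 11.7336*o^2 + 11.3868*o - 5.184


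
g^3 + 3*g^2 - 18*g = g*(g - 3)*(g + 6)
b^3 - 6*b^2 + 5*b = b*(b - 5)*(b - 1)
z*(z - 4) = z^2 - 4*z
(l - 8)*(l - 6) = l^2 - 14*l + 48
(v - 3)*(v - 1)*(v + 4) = v^3 - 13*v + 12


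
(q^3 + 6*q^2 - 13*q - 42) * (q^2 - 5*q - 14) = q^5 + q^4 - 57*q^3 - 61*q^2 + 392*q + 588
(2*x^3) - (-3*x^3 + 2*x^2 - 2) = 5*x^3 - 2*x^2 + 2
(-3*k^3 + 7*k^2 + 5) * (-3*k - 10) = 9*k^4 + 9*k^3 - 70*k^2 - 15*k - 50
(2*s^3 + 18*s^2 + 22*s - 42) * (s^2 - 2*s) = 2*s^5 + 14*s^4 - 14*s^3 - 86*s^2 + 84*s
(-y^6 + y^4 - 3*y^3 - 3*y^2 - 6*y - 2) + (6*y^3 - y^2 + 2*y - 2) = -y^6 + y^4 + 3*y^3 - 4*y^2 - 4*y - 4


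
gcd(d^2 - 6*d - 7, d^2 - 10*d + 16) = 1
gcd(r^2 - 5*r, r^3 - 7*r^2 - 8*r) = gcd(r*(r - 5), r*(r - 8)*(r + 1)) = r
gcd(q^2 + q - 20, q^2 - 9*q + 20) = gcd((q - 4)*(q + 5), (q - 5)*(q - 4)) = q - 4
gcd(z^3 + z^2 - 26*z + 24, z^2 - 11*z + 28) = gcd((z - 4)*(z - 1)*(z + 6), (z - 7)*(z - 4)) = z - 4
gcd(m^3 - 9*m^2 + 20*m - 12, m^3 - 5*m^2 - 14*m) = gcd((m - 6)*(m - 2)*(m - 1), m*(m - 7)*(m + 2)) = 1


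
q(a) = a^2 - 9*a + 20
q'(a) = 2*a - 9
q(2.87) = 2.41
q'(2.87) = -3.26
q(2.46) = 3.91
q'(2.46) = -4.08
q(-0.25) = 22.31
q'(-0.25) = -9.50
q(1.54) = 8.51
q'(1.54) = -5.92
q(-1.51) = 35.87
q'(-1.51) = -12.02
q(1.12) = 11.17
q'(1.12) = -6.76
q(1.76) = 7.26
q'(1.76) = -5.48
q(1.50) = 8.75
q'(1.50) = -6.00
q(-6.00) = 110.00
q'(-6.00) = -21.00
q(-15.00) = 380.00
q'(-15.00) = -39.00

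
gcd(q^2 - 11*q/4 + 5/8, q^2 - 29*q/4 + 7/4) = q - 1/4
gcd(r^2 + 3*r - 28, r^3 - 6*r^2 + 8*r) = r - 4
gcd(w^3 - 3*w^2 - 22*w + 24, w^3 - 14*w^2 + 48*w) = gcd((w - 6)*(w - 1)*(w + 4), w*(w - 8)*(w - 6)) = w - 6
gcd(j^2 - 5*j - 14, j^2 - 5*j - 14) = j^2 - 5*j - 14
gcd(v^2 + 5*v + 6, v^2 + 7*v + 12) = v + 3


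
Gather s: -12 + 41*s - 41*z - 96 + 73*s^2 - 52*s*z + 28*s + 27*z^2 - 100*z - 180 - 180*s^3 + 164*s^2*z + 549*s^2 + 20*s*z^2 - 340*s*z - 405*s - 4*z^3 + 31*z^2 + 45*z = -180*s^3 + s^2*(164*z + 622) + s*(20*z^2 - 392*z - 336) - 4*z^3 + 58*z^2 - 96*z - 288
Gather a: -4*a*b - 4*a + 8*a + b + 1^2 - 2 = a*(4 - 4*b) + b - 1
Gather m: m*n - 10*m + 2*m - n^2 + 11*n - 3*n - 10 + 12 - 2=m*(n - 8) - n^2 + 8*n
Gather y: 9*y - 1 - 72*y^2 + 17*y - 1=-72*y^2 + 26*y - 2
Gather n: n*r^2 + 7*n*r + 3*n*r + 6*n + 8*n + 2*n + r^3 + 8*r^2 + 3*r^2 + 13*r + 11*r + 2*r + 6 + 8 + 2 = n*(r^2 + 10*r + 16) + r^3 + 11*r^2 + 26*r + 16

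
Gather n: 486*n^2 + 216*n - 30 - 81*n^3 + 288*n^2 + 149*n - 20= -81*n^3 + 774*n^2 + 365*n - 50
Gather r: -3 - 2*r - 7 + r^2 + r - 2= r^2 - r - 12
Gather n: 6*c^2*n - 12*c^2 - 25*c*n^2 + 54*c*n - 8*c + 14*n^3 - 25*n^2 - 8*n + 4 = -12*c^2 - 8*c + 14*n^3 + n^2*(-25*c - 25) + n*(6*c^2 + 54*c - 8) + 4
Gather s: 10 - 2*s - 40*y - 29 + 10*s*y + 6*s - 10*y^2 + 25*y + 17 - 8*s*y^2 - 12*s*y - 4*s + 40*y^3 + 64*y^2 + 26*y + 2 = s*(-8*y^2 - 2*y) + 40*y^3 + 54*y^2 + 11*y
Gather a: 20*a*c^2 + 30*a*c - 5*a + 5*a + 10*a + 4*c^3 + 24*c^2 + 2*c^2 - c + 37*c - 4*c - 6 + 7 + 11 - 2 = a*(20*c^2 + 30*c + 10) + 4*c^3 + 26*c^2 + 32*c + 10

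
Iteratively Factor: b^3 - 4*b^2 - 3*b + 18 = (b - 3)*(b^2 - b - 6) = (b - 3)*(b + 2)*(b - 3)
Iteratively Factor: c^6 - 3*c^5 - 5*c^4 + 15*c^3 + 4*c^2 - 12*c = (c - 1)*(c^5 - 2*c^4 - 7*c^3 + 8*c^2 + 12*c) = c*(c - 1)*(c^4 - 2*c^3 - 7*c^2 + 8*c + 12) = c*(c - 1)*(c + 2)*(c^3 - 4*c^2 + c + 6) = c*(c - 3)*(c - 1)*(c + 2)*(c^2 - c - 2) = c*(c - 3)*(c - 1)*(c + 1)*(c + 2)*(c - 2)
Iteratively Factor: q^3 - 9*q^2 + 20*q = (q - 5)*(q^2 - 4*q) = q*(q - 5)*(q - 4)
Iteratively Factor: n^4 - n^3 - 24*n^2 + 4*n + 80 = (n - 2)*(n^3 + n^2 - 22*n - 40) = (n - 2)*(n + 2)*(n^2 - n - 20) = (n - 2)*(n + 2)*(n + 4)*(n - 5)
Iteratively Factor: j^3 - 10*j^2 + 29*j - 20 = (j - 1)*(j^2 - 9*j + 20) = (j - 5)*(j - 1)*(j - 4)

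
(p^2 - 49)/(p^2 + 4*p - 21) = (p - 7)/(p - 3)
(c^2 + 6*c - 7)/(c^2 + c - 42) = (c - 1)/(c - 6)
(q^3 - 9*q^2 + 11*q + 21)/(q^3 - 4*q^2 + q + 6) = (q - 7)/(q - 2)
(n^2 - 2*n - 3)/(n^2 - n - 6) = (n + 1)/(n + 2)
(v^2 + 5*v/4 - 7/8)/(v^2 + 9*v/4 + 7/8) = (2*v - 1)/(2*v + 1)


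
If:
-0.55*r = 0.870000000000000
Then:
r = -1.58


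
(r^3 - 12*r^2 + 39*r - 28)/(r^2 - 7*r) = r - 5 + 4/r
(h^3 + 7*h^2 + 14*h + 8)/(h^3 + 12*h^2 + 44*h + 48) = (h + 1)/(h + 6)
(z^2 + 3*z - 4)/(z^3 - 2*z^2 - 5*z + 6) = (z + 4)/(z^2 - z - 6)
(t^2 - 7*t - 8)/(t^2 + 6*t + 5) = (t - 8)/(t + 5)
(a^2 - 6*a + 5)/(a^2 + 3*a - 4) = (a - 5)/(a + 4)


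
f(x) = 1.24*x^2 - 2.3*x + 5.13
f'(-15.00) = -39.50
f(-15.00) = 318.63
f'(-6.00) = -17.18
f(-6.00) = 63.57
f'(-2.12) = -7.56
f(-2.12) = 15.58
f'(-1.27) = -5.45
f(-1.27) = 10.05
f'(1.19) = 0.65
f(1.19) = 4.15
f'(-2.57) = -8.67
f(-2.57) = 19.23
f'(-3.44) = -10.83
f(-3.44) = 27.72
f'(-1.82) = -6.81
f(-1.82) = 13.42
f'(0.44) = -1.21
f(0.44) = 4.36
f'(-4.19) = -12.69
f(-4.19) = 36.54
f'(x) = 2.48*x - 2.3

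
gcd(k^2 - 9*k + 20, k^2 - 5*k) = k - 5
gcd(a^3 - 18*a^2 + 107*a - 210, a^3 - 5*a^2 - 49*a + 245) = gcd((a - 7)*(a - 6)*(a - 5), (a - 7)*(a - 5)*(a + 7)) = a^2 - 12*a + 35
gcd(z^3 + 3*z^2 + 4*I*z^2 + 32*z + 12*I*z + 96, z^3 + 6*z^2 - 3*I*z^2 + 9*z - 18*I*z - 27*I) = z + 3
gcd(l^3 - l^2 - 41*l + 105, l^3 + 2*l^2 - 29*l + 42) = l^2 + 4*l - 21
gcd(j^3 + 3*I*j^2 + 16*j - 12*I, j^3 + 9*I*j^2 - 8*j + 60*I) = j^2 + 4*I*j + 12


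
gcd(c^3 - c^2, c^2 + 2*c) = c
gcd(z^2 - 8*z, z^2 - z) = z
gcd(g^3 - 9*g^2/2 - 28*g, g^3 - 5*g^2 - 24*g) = g^2 - 8*g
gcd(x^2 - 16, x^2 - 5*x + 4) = x - 4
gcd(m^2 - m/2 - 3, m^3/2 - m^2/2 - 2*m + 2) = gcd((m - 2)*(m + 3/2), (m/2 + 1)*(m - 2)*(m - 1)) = m - 2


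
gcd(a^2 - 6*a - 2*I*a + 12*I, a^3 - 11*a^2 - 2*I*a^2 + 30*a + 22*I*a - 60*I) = a^2 + a*(-6 - 2*I) + 12*I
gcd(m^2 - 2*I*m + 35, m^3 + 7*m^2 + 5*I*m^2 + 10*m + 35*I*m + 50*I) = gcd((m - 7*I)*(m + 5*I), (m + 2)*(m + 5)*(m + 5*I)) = m + 5*I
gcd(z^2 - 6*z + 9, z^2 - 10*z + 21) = z - 3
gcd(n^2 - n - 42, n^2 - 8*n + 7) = n - 7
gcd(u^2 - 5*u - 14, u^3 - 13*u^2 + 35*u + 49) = u - 7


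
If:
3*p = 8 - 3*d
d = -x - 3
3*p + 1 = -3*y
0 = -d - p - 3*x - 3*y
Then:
No Solution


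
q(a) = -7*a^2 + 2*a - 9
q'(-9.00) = 128.00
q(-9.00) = -594.00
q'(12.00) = -166.00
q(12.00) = -993.00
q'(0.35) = -2.90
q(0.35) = -9.16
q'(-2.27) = 33.78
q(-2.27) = -49.61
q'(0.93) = -11.02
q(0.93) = -13.19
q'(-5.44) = 78.16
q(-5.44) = -227.04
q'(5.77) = -78.78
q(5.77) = -230.51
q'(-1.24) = 19.36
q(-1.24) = -22.24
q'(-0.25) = 5.50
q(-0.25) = -9.94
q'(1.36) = -17.04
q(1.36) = -19.23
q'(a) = 2 - 14*a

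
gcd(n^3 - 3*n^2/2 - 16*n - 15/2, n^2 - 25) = n - 5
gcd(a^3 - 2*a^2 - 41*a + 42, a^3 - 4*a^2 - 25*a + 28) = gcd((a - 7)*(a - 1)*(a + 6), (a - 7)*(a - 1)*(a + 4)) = a^2 - 8*a + 7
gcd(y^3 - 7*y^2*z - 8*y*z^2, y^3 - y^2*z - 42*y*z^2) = y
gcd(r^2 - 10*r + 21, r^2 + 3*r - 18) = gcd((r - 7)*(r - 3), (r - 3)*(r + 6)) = r - 3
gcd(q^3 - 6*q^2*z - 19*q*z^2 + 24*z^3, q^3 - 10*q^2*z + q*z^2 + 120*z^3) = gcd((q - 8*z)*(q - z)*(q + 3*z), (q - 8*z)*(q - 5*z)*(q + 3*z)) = -q^2 + 5*q*z + 24*z^2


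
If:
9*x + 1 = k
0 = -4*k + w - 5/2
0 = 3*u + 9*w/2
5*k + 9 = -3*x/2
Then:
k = -53/31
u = 807/124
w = -269/62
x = -28/93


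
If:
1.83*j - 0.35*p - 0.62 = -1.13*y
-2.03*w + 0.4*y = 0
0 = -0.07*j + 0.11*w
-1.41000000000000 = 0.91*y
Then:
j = -0.48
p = -9.28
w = -0.31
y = -1.55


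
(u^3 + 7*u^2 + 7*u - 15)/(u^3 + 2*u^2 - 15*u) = (u^2 + 2*u - 3)/(u*(u - 3))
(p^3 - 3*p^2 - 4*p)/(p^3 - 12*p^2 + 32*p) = (p + 1)/(p - 8)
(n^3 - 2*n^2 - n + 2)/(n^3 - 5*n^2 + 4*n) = (n^2 - n - 2)/(n*(n - 4))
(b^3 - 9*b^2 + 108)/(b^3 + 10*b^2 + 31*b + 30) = (b^2 - 12*b + 36)/(b^2 + 7*b + 10)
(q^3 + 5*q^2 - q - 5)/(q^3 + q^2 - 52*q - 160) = (q^2 - 1)/(q^2 - 4*q - 32)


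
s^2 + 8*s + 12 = (s + 2)*(s + 6)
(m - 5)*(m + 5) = m^2 - 25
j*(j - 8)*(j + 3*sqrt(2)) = j^3 - 8*j^2 + 3*sqrt(2)*j^2 - 24*sqrt(2)*j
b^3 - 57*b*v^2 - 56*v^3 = (b - 8*v)*(b + v)*(b + 7*v)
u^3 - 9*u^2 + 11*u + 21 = (u - 7)*(u - 3)*(u + 1)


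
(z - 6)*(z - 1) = z^2 - 7*z + 6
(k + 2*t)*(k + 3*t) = k^2 + 5*k*t + 6*t^2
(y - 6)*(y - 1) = y^2 - 7*y + 6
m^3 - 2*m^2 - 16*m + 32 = (m - 4)*(m - 2)*(m + 4)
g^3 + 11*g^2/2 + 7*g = g*(g + 2)*(g + 7/2)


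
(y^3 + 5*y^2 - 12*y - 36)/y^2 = y + 5 - 12/y - 36/y^2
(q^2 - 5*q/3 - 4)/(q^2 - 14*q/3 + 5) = (3*q + 4)/(3*q - 5)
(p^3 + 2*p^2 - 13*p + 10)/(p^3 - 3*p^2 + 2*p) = (p + 5)/p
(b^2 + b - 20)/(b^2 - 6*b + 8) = (b + 5)/(b - 2)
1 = 1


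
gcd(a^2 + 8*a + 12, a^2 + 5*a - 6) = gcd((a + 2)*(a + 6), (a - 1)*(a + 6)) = a + 6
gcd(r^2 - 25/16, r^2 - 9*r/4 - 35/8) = r + 5/4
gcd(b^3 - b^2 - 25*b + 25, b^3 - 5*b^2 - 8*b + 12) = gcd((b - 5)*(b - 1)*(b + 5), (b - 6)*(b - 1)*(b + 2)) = b - 1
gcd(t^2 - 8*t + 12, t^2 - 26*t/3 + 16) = t - 6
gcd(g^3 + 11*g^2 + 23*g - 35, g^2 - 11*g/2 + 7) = 1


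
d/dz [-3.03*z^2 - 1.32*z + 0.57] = -6.06*z - 1.32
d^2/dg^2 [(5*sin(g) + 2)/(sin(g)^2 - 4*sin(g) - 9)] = (5*sin(g)^5 + 28*sin(g)^4 + 236*sin(g)^3 - 88*sin(g)^2 + 111*sin(g) + 260)/(4*sin(g) + cos(g)^2 + 8)^3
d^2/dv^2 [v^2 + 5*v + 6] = 2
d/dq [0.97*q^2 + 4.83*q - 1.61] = 1.94*q + 4.83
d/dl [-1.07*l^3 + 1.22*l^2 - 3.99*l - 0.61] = -3.21*l^2 + 2.44*l - 3.99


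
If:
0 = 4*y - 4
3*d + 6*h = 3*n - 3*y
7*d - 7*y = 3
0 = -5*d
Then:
No Solution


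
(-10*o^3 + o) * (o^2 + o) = -10*o^5 - 10*o^4 + o^3 + o^2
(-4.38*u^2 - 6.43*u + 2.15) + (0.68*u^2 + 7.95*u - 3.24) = -3.7*u^2 + 1.52*u - 1.09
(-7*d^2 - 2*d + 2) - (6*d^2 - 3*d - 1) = -13*d^2 + d + 3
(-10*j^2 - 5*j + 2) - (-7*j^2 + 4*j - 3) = -3*j^2 - 9*j + 5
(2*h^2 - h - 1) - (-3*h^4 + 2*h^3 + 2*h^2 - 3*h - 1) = 3*h^4 - 2*h^3 + 2*h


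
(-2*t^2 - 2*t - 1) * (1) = -2*t^2 - 2*t - 1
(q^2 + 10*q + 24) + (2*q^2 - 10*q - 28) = 3*q^2 - 4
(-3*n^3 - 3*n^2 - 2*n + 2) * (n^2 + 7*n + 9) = -3*n^5 - 24*n^4 - 50*n^3 - 39*n^2 - 4*n + 18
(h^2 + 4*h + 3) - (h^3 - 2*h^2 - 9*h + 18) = -h^3 + 3*h^2 + 13*h - 15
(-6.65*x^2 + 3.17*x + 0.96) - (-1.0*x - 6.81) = -6.65*x^2 + 4.17*x + 7.77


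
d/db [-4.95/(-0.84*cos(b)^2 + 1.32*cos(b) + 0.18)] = (8.316*cos(b) - 6.534)*sin(b)/(-0.84*cos(b)^2 + 1.32*cos(b) + 0.18)^2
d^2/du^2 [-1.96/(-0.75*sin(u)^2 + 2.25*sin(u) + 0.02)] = (4.41*sin(u)^4 - 9.9225*sin(u)^3 + 3.4251*sin(u)^2 + 19.7568*sin(u) - 19.9038)/(-0.75*sin(u)^2 + 2.25*sin(u) + 0.02)^3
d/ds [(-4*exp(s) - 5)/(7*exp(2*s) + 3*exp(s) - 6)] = (28*exp(2*s) + 70*exp(s) + 39)*exp(s)/(49*exp(4*s) + 42*exp(3*s) - 75*exp(2*s) - 36*exp(s) + 36)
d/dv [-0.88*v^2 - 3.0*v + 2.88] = -1.76*v - 3.0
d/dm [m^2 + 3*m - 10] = 2*m + 3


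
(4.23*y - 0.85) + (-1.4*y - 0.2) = 2.83*y - 1.05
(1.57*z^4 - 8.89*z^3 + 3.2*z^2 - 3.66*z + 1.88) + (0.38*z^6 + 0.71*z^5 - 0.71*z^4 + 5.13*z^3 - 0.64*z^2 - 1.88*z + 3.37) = 0.38*z^6 + 0.71*z^5 + 0.86*z^4 - 3.76*z^3 + 2.56*z^2 - 5.54*z + 5.25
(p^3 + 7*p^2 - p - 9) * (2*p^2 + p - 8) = 2*p^5 + 15*p^4 - 3*p^3 - 75*p^2 - p + 72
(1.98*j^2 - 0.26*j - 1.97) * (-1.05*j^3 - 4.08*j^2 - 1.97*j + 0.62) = -2.079*j^5 - 7.8054*j^4 - 0.7713*j^3 + 9.7774*j^2 + 3.7197*j - 1.2214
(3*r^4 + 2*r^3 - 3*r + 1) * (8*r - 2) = 24*r^5 + 10*r^4 - 4*r^3 - 24*r^2 + 14*r - 2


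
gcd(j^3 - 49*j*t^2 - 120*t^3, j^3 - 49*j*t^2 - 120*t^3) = -j^3 + 49*j*t^2 + 120*t^3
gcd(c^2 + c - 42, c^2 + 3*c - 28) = c + 7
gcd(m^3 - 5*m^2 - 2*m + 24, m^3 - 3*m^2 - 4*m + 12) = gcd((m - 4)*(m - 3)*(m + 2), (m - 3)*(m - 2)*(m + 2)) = m^2 - m - 6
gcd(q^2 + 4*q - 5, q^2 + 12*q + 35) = q + 5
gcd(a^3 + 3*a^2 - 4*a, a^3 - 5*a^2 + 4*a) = a^2 - a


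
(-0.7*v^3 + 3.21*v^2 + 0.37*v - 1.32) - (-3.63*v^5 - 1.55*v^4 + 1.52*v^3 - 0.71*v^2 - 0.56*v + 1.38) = 3.63*v^5 + 1.55*v^4 - 2.22*v^3 + 3.92*v^2 + 0.93*v - 2.7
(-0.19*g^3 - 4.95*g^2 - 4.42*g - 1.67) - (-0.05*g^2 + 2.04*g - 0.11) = -0.19*g^3 - 4.9*g^2 - 6.46*g - 1.56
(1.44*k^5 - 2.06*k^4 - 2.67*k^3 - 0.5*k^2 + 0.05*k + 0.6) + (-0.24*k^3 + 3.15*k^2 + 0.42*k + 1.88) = 1.44*k^5 - 2.06*k^4 - 2.91*k^3 + 2.65*k^2 + 0.47*k + 2.48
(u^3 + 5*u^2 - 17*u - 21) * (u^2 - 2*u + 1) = u^5 + 3*u^4 - 26*u^3 + 18*u^2 + 25*u - 21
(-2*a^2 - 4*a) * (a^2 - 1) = -2*a^4 - 4*a^3 + 2*a^2 + 4*a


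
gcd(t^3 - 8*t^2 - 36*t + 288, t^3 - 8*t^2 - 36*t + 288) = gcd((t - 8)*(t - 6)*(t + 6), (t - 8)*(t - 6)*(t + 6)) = t^3 - 8*t^2 - 36*t + 288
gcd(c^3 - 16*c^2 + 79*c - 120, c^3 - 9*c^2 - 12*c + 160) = c^2 - 13*c + 40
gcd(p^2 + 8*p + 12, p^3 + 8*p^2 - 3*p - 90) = p + 6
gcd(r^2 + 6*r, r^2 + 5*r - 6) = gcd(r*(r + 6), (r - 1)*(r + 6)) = r + 6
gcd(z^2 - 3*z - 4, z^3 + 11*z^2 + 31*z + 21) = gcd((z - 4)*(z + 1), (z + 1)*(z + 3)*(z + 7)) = z + 1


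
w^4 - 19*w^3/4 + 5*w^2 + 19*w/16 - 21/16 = (w - 3)*(w - 7/4)*(w - 1/2)*(w + 1/2)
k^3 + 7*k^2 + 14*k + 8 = (k + 1)*(k + 2)*(k + 4)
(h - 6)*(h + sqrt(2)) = h^2 - 6*h + sqrt(2)*h - 6*sqrt(2)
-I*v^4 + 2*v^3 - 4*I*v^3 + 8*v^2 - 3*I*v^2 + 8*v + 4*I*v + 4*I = (v + 2)^2*(v + I)*(-I*v + 1)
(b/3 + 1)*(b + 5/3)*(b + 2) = b^3/3 + 20*b^2/9 + 43*b/9 + 10/3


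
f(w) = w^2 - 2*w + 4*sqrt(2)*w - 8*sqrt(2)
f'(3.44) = 10.54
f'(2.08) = 7.82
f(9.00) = 102.60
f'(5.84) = 15.34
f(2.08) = 0.62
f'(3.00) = 9.66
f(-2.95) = -13.40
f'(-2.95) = -2.24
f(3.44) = 13.10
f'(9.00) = 21.66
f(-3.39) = -12.22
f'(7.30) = 18.26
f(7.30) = 68.67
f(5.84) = 44.15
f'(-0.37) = 2.92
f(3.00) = 8.66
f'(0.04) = 3.74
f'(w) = 2*w - 2 + 4*sqrt(2)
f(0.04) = -11.17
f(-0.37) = -12.53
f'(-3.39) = -3.12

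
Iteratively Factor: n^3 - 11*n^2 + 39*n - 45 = (n - 3)*(n^2 - 8*n + 15) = (n - 3)^2*(n - 5)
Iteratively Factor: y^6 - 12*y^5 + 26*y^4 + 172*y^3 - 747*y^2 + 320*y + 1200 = (y + 4)*(y^5 - 16*y^4 + 90*y^3 - 188*y^2 + 5*y + 300) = (y - 5)*(y + 4)*(y^4 - 11*y^3 + 35*y^2 - 13*y - 60) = (y - 5)*(y + 1)*(y + 4)*(y^3 - 12*y^2 + 47*y - 60) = (y - 5)^2*(y + 1)*(y + 4)*(y^2 - 7*y + 12) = (y - 5)^2*(y - 4)*(y + 1)*(y + 4)*(y - 3)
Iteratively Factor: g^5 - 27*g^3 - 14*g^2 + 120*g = (g - 2)*(g^4 + 2*g^3 - 23*g^2 - 60*g) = g*(g - 2)*(g^3 + 2*g^2 - 23*g - 60) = g*(g - 2)*(g + 3)*(g^2 - g - 20) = g*(g - 2)*(g + 3)*(g + 4)*(g - 5)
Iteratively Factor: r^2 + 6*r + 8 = (r + 4)*(r + 2)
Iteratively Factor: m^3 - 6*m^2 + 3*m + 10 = (m - 5)*(m^2 - m - 2) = (m - 5)*(m - 2)*(m + 1)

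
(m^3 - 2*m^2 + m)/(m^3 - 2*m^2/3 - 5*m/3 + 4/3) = 3*m/(3*m + 4)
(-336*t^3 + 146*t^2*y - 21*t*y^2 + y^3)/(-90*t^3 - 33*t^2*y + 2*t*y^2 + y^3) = (56*t^2 - 15*t*y + y^2)/(15*t^2 + 8*t*y + y^2)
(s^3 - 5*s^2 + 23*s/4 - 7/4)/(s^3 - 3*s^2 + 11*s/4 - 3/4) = (2*s - 7)/(2*s - 3)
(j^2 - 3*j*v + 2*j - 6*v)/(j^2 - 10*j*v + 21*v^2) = (-j - 2)/(-j + 7*v)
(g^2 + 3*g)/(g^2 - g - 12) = g/(g - 4)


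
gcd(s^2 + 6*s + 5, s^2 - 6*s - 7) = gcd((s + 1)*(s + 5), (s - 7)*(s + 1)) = s + 1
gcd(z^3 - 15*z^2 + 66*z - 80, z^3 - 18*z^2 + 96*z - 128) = z^2 - 10*z + 16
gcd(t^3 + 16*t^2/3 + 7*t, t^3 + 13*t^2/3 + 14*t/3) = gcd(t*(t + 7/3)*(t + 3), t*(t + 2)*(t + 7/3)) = t^2 + 7*t/3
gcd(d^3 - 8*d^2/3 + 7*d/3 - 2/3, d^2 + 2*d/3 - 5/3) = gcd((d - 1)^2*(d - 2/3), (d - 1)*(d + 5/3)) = d - 1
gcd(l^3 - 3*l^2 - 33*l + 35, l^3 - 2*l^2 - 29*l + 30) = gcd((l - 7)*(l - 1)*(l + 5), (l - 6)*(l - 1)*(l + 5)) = l^2 + 4*l - 5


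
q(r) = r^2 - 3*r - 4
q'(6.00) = 9.00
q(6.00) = 14.00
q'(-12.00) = -27.00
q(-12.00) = 176.00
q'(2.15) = 1.30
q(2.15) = -5.83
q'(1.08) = -0.84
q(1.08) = -6.07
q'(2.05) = 1.10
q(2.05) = -5.95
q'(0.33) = -2.34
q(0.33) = -4.88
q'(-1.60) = -6.20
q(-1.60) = 3.36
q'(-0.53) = -4.06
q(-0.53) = -2.13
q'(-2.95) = -8.90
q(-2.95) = 13.55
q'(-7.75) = -18.50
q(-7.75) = 79.31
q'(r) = 2*r - 3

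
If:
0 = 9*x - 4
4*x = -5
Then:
No Solution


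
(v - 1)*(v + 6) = v^2 + 5*v - 6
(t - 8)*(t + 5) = t^2 - 3*t - 40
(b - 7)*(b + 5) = b^2 - 2*b - 35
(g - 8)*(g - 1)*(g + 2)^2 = g^4 - 5*g^3 - 24*g^2 - 4*g + 32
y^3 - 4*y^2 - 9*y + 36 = (y - 4)*(y - 3)*(y + 3)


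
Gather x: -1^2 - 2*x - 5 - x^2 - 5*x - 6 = -x^2 - 7*x - 12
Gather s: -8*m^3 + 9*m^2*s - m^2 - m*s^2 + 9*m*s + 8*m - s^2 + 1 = -8*m^3 - m^2 + 8*m + s^2*(-m - 1) + s*(9*m^2 + 9*m) + 1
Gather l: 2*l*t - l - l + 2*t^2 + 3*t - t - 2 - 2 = l*(2*t - 2) + 2*t^2 + 2*t - 4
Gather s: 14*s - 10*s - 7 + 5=4*s - 2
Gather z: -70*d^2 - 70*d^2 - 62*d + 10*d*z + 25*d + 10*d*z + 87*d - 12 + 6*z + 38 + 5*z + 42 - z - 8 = -140*d^2 + 50*d + z*(20*d + 10) + 60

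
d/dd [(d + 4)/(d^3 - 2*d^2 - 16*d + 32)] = 2*(3 - d)/(d^4 - 12*d^3 + 52*d^2 - 96*d + 64)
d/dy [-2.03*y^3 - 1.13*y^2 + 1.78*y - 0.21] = -6.09*y^2 - 2.26*y + 1.78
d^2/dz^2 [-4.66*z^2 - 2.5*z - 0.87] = -9.32000000000000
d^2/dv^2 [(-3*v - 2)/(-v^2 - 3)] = 2*(4*v^2*(3*v + 2) - (9*v + 2)*(v^2 + 3))/(v^2 + 3)^3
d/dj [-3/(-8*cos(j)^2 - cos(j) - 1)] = 3*(16*cos(j) + 1)*sin(j)/(8*cos(j)^2 + cos(j) + 1)^2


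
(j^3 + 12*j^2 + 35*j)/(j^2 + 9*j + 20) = j*(j + 7)/(j + 4)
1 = 1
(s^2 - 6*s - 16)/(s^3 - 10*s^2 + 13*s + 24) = (s + 2)/(s^2 - 2*s - 3)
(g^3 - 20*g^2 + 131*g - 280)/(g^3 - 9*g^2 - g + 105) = (g - 8)/(g + 3)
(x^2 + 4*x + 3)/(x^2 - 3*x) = (x^2 + 4*x + 3)/(x*(x - 3))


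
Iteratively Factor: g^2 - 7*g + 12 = (g - 3)*(g - 4)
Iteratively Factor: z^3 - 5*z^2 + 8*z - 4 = (z - 1)*(z^2 - 4*z + 4) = (z - 2)*(z - 1)*(z - 2)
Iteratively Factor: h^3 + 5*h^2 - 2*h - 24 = (h + 4)*(h^2 + h - 6) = (h + 3)*(h + 4)*(h - 2)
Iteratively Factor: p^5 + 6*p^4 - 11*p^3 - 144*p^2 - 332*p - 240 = (p + 4)*(p^4 + 2*p^3 - 19*p^2 - 68*p - 60) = (p - 5)*(p + 4)*(p^3 + 7*p^2 + 16*p + 12) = (p - 5)*(p + 3)*(p + 4)*(p^2 + 4*p + 4) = (p - 5)*(p + 2)*(p + 3)*(p + 4)*(p + 2)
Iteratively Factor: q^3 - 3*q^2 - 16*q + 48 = (q - 4)*(q^2 + q - 12) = (q - 4)*(q + 4)*(q - 3)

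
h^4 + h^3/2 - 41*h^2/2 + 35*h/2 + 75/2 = (h - 3)*(h - 5/2)*(h + 1)*(h + 5)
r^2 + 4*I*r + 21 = (r - 3*I)*(r + 7*I)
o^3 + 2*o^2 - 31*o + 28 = (o - 4)*(o - 1)*(o + 7)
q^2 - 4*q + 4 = (q - 2)^2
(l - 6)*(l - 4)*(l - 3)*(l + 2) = l^4 - 11*l^3 + 28*l^2 + 36*l - 144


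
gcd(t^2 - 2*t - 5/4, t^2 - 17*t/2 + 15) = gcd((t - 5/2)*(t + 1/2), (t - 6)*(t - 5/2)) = t - 5/2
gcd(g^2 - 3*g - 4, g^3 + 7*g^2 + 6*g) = g + 1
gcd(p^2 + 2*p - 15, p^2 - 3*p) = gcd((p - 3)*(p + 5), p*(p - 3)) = p - 3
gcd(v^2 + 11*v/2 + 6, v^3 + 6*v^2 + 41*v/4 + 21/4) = v + 3/2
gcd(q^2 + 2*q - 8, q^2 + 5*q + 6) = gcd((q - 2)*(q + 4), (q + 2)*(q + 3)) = 1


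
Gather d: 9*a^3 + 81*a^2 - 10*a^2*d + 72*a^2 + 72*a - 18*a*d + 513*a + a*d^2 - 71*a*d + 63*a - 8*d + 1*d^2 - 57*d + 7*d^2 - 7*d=9*a^3 + 153*a^2 + 648*a + d^2*(a + 8) + d*(-10*a^2 - 89*a - 72)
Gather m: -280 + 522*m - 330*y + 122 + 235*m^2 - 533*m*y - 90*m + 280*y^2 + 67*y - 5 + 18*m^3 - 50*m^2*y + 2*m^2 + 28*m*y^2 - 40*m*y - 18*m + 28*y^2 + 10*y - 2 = 18*m^3 + m^2*(237 - 50*y) + m*(28*y^2 - 573*y + 414) + 308*y^2 - 253*y - 165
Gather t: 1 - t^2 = 1 - t^2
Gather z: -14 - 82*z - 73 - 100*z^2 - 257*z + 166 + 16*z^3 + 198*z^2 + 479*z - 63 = 16*z^3 + 98*z^2 + 140*z + 16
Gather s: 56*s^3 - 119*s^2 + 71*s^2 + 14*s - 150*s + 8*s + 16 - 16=56*s^3 - 48*s^2 - 128*s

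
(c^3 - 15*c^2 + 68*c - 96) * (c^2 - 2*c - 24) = c^5 - 17*c^4 + 74*c^3 + 128*c^2 - 1440*c + 2304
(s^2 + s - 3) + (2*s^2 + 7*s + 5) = 3*s^2 + 8*s + 2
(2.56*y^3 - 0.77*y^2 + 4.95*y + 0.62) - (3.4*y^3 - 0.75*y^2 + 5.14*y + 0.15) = -0.84*y^3 - 0.02*y^2 - 0.19*y + 0.47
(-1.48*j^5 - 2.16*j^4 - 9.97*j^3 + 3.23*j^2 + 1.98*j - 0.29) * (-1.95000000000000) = 2.886*j^5 + 4.212*j^4 + 19.4415*j^3 - 6.2985*j^2 - 3.861*j + 0.5655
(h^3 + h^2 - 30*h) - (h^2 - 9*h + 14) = h^3 - 21*h - 14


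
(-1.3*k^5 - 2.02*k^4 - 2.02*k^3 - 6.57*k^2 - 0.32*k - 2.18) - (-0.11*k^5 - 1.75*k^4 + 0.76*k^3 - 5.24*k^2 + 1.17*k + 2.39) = -1.19*k^5 - 0.27*k^4 - 2.78*k^3 - 1.33*k^2 - 1.49*k - 4.57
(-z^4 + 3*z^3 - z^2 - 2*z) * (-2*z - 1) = 2*z^5 - 5*z^4 - z^3 + 5*z^2 + 2*z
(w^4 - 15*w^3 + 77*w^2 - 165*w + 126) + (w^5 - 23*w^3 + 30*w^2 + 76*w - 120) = w^5 + w^4 - 38*w^3 + 107*w^2 - 89*w + 6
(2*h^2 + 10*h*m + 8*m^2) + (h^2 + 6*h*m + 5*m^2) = 3*h^2 + 16*h*m + 13*m^2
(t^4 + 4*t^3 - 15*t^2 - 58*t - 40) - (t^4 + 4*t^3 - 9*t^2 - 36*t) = -6*t^2 - 22*t - 40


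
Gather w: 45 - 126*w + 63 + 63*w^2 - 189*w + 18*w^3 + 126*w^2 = 18*w^3 + 189*w^2 - 315*w + 108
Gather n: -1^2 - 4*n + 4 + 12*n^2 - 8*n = 12*n^2 - 12*n + 3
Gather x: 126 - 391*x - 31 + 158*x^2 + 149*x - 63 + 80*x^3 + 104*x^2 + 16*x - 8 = 80*x^3 + 262*x^2 - 226*x + 24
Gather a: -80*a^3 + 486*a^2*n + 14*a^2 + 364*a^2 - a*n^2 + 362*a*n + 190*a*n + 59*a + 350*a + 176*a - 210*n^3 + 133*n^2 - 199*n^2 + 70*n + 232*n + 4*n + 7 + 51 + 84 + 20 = -80*a^3 + a^2*(486*n + 378) + a*(-n^2 + 552*n + 585) - 210*n^3 - 66*n^2 + 306*n + 162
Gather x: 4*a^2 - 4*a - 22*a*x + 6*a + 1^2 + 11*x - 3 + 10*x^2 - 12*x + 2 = 4*a^2 + 2*a + 10*x^2 + x*(-22*a - 1)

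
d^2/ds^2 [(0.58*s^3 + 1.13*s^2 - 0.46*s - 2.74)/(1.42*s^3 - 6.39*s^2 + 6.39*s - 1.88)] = (15.082672*s^6 - 37.1420879999999*s^5 - 84.195492*s^4 + 536.521298*s^3 - 958.44462*s^2 + 672.847644*s - 160.991972)/(2.863288*s^9 - 38.654388*s^8 + 212.599134*s^7 - 620.179107*s^6 + 1059.048567*s^5 - 1115.396865*s^4 + 736.559751*s^3 - 298.047492*s^2 + 67.754448*s - 6.644672)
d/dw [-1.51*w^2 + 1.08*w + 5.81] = 1.08 - 3.02*w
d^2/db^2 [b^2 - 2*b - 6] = 2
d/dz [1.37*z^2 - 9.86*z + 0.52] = 2.74*z - 9.86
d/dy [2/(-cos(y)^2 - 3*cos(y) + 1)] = -2*(2*cos(y) + 3)*sin(y)/(sin(y)^2 - 3*cos(y))^2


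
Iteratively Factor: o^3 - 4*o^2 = (o)*(o^2 - 4*o) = o^2*(o - 4)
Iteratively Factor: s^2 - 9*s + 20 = (s - 4)*(s - 5)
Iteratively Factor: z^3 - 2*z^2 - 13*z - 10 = (z + 1)*(z^2 - 3*z - 10) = (z - 5)*(z + 1)*(z + 2)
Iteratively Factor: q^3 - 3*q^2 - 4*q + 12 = (q - 3)*(q^2 - 4) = (q - 3)*(q - 2)*(q + 2)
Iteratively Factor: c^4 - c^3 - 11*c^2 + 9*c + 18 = (c - 3)*(c^3 + 2*c^2 - 5*c - 6) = (c - 3)*(c + 3)*(c^2 - c - 2) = (c - 3)*(c + 1)*(c + 3)*(c - 2)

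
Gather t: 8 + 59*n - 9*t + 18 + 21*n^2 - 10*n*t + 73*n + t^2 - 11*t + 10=21*n^2 + 132*n + t^2 + t*(-10*n - 20) + 36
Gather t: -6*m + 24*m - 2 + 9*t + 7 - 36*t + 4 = 18*m - 27*t + 9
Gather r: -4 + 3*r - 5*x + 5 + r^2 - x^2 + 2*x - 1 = r^2 + 3*r - x^2 - 3*x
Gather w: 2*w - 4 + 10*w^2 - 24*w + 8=10*w^2 - 22*w + 4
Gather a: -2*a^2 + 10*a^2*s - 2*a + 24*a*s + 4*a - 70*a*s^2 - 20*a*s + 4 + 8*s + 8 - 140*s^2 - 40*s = a^2*(10*s - 2) + a*(-70*s^2 + 4*s + 2) - 140*s^2 - 32*s + 12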